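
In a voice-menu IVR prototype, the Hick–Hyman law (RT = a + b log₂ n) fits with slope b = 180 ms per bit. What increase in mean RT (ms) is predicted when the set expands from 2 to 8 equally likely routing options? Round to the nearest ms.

Only the slope matters, since a is common to both: ΔRT = b·log₂(n₂/n₁).
log₂(8) − log₂(2) = log₂(8/2) = log₂(4) = 2.
ΔRT = 180 × 2.0000 = 360.000 ms.

360 ms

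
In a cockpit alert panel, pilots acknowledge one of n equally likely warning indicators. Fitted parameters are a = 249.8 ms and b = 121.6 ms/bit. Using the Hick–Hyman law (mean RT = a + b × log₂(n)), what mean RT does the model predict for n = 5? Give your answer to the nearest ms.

532 ms

log₂(5) = 2.3219 bits, so RT = 249.8 + 121.6 × 2.3219 ≈ 532.146 ms.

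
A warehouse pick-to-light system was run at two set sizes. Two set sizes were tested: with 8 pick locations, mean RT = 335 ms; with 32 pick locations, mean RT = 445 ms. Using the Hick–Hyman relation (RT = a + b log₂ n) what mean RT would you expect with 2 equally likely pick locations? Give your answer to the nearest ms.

225 ms

RT is linear in log₂ n, so two points fix the line:
  b = (445 − 335) / (log₂ 32 − log₂ 8) = 110 / (5 − 3) = 55 ms/bit
  a = 335 − 55 × 3 = 170 ms
Then RT(2) = 170 + 55 × log₂ 2 = 170 + 55 × 1 ≈ 225.000 ms.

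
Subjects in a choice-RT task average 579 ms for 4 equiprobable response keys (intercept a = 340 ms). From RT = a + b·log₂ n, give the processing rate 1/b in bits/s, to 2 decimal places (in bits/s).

8.37 bits/s

b = (579 − 340)/log₂ 4 = 239/2 = 119.500 ms per bit = 0.11950 s/bit; the reciprocal is 8.368 bits/s.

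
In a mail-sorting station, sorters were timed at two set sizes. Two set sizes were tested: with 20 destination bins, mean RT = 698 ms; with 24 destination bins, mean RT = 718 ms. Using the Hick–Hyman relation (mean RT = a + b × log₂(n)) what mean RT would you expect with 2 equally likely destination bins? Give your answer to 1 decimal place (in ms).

445.4 ms

Fit slope and intercept:
  b = (718 − 698) / (log₂ 24 − log₂ 20) = 20 / (4.5850 − 4.3219) = 76.036 ms/bit
  a = 698 − 76.036 × 4.3219 = 369.379 ms
Then RT(2) = 369.379 + 76.036 × log₂ 2 = 369.379 + 76.036 × 1 ≈ 445.415 ms.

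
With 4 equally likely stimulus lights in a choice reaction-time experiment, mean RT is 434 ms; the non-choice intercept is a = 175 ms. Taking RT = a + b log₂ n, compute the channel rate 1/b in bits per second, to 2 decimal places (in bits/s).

7.72 bits/s

b = (434 − 175)/log₂ 4 = 259/2 = 129.500 ms per bit = 0.12950 s/bit; the reciprocal is 7.722 bits/s.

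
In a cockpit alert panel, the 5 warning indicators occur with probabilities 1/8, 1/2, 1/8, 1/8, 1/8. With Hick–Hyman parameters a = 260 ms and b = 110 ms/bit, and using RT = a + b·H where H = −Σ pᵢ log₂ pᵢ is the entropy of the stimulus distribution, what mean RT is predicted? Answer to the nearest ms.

480 ms

H = −Σ pᵢ log₂ pᵢ = 0.125·3 + 0.5·1 + 0.125·3 + 0.125·3 + 0.125·3 = 2.000 bits.
RT = 260 + 110 × 2.000 = 480.00 ms.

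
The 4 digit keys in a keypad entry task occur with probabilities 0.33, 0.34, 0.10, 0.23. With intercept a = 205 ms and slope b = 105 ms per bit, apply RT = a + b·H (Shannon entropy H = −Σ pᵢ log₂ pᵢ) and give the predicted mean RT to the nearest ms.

H = 0.33·log₂(1/0.33) + 0.34·log₂(1/0.34) + 0.10·log₂(1/0.10) + 0.23·log₂(1/0.23) = 1.8769 bits.
RT = 205 + 105 × 1.8769 = 402.07 ms.

402 ms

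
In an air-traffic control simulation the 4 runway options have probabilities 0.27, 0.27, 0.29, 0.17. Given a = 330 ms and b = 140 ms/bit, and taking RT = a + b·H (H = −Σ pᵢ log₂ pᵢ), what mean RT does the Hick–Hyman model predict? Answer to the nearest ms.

Entropy contributions −pᵢ log₂ pᵢ: 0.5100, 0.5100, 0.5179, 0.4346; sum H = 1.9725 bits.
RT = a + bH = 330 + 140·1.9725 = 606.15 ms.

606 ms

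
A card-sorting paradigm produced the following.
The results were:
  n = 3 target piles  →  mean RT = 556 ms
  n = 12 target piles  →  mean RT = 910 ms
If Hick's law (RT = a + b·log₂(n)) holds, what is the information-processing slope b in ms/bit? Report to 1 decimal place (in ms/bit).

Slope: b = (910 − 556) / (log₂ 12 − log₂ 3) = 354/2.0000 = 177.000 ms/bit.

177.0 ms/bit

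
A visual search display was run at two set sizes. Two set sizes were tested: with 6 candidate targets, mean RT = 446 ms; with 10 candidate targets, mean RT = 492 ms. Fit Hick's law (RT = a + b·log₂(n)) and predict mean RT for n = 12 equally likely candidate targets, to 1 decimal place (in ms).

508.4 ms

Fit slope and intercept:
  b = (492 − 446) / (log₂ 10 − log₂ 6) = 46 / (3.3219 − 2.5850) = 62.418 ms/bit
  a = 446 − 62.418 × 2.5850 = 284.652 ms
Then RT(12) = 284.652 + 62.418 × log₂ 12 = 284.652 + 62.418 × 3.5850 ≈ 508.418 ms.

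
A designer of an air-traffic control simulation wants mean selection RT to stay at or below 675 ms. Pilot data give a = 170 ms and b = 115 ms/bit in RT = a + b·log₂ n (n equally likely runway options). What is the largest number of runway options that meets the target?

20

Set 170 + 115·log₂ n ≤ 675 → log₂ n ≤ (675 − 170)/115 = 4.3913.
So n ≤ 2^4.3913 = 20.985; the largest integer n is 20.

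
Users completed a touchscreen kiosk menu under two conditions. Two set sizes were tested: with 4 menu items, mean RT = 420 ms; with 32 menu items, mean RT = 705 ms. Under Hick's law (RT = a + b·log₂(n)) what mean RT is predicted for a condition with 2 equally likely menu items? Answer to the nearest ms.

325 ms

RT is linear in log₂ n, so two points fix the line:
  b = (705 − 420) / (log₂ 32 − log₂ 4) = 285 / (5 − 2) = 95 ms/bit
  a = 420 − 95 × 2 = 230 ms
Then RT(2) = 230 + 95 × log₂ 2 = 230 + 95 × 1 ≈ 325.000 ms.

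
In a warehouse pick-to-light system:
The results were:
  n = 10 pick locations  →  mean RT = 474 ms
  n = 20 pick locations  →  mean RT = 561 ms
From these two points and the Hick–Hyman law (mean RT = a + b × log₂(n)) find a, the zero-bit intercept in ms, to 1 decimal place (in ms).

185.0 ms

The slope on a log₂ axis is (561 − 474) / (4.3219 − 3.3219) = 87.000 ms/bit.
Intercept: a = 474 − 87.000·log₂(10) = 184.992 ms.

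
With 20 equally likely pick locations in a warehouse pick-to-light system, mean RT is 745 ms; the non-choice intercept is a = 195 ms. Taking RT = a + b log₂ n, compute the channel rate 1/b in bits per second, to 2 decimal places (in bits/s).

Choice component = 745 − 195 = 550 ms over log₂(20) = 4.3219 bits.
b = 550 / 4.3219 = 127.258 ms/bit, so 1/b = 7.858 bits/s.

7.86 bits/s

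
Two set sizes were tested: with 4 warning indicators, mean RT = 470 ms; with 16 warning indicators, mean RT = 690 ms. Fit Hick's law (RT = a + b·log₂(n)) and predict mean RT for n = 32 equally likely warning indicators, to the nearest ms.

Solve the two-equation system in a and b:
  b = (690 − 470) / (log₂ 16 − log₂ 4) = 220 / (4 − 2) = 110 ms/bit
  a = 470 − 110 × 2 = 250 ms
Then RT(32) = 250 + 110 × log₂ 32 = 250 + 110 × 5 ≈ 800.000 ms.

800 ms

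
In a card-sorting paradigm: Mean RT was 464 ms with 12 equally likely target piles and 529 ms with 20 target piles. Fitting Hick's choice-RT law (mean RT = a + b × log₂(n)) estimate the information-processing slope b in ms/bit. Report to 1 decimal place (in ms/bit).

88.2 ms/bit

b = (RT₂ − RT₁)/(log₂ n₂ − log₂ n₁) = (529 − 464)/(4.3219 − 3.5850) = 88.200 ms/bit.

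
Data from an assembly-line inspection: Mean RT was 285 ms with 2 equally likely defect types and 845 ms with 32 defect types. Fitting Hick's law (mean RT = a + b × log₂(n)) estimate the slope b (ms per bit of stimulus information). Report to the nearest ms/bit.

The slope on a log₂ axis is (845 − 285) / (5 − 1) = 140 ms/bit.

140 ms/bit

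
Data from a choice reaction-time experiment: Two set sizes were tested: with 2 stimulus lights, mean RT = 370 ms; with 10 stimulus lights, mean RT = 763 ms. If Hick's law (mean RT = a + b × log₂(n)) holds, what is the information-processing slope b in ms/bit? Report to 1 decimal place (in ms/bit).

169.3 ms/bit

b = (RT₂ − RT₁)/(log₂ n₂ − log₂ n₁) = (763 − 370)/(3.3219 − 1) = 169.256 ms/bit.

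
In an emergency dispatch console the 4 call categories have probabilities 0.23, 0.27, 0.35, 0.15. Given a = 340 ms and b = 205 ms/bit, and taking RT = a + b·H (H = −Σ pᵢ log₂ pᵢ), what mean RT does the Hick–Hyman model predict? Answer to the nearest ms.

737 ms

H = 0.23·log₂(1/0.23) + 0.27·log₂(1/0.27) + 0.35·log₂(1/0.35) + 0.15·log₂(1/0.15) = 1.9383 bits.
RT = 340 + 205 × 1.9383 = 737.36 ms.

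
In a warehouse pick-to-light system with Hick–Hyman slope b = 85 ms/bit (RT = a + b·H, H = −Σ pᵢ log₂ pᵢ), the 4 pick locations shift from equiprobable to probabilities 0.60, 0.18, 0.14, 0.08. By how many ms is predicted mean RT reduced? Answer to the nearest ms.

Equiprobable entropy H₀ = log₂ 4 = 2.0000 bits.
Skewed entropy H = −Σ pᵢ log₂ pᵢ = 1.5761 bits.
ΔRT = b·(H₀ − H) = 85 × 0.4239 = 36.03 ms.

36 ms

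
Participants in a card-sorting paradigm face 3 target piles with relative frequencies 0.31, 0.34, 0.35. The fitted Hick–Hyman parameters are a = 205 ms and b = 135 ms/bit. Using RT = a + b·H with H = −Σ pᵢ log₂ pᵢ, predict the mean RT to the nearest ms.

Entropy contributions −pᵢ log₂ pᵢ: 0.5238, 0.5292, 0.5301; sum H = 1.5831 bits.
RT = a + bH = 205 + 135·1.5831 = 418.71 ms.

419 ms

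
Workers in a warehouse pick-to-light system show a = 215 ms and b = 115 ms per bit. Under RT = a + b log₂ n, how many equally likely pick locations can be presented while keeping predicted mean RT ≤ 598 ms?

Set 215 + 115·log₂ n ≤ 598 → log₂ n ≤ (598 − 215)/115 = 3.3304.
So n ≤ 2^3.3304 = 10.059; the largest integer n is 10.

10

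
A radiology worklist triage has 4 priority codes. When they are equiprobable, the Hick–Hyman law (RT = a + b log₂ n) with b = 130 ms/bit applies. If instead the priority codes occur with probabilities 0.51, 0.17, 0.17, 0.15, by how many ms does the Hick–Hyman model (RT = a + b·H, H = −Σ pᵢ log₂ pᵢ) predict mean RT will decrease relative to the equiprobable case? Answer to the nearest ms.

Equiprobable entropy H₀ = log₂ 4 = 2.0000 bits.
Skewed entropy H = −Σ pᵢ log₂ pᵢ = 1.7751 bits.
ΔRT = b·(H₀ − H) = 130 × 0.2249 = 29.23 ms.

29 ms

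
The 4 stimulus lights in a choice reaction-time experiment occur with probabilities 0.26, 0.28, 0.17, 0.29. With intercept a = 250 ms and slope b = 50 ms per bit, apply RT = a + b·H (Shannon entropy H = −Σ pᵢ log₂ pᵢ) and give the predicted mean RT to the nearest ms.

349 ms

Entropy contributions −pᵢ log₂ pᵢ: 0.5053, 0.5142, 0.4346, 0.5179; sum H = 1.9720 bits.
RT = a + bH = 250 + 50·1.9720 = 348.60 ms.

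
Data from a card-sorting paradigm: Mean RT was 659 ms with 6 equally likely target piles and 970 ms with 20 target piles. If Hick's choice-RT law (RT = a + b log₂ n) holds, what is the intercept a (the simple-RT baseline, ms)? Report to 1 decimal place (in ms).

196.2 ms

Slope: b = (970 − 659) / (log₂ 20 − log₂ 6) = 311/1.7370 = 179.048 ms/bit.
Intercept: a = 659 − 179.048·log₂(6) = 196.168 ms.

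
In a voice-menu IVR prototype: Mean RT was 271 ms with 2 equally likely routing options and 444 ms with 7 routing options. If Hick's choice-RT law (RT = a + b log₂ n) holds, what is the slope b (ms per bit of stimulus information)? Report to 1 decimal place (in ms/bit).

The slope on a log₂ axis is (444 − 271) / (2.8074 − 1) = 95.720 ms/bit.

95.7 ms/bit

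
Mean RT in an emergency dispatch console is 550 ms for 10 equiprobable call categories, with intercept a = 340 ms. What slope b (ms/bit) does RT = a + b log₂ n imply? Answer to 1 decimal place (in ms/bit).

10 alternatives carry log₂ 10 = 3.3219 bits; the choice cost is 550 − 340 = 210 ms, so b = 210/3.3219 = 63.216 ms/bit.

63.2 ms/bit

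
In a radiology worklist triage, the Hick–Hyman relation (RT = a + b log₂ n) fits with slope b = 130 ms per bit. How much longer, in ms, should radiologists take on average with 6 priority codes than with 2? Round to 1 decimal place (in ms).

Only the slope matters, since a is common to both: ΔRT = b·log₂(n₂/n₁).
log₂(6) − log₂(2) = 2.5850 − 1 = 1.5850.
ΔRT = 130 × 1.5850 = 206.045 ms.

206.0 ms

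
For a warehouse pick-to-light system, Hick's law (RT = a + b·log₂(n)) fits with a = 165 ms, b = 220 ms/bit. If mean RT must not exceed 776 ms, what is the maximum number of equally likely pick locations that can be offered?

6

220·log₂ n ≤ 776 − 165 = 611, giving log₂ n ≤ 2.7773 and n ≤ 6.856. The largest whole number is 6.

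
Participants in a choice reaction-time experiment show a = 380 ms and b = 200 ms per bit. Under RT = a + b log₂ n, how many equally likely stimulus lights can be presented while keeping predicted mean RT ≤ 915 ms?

200·log₂ n ≤ 915 − 380 = 535, giving log₂ n ≤ 2.6750 and n ≤ 6.386. The largest whole number is 6.

6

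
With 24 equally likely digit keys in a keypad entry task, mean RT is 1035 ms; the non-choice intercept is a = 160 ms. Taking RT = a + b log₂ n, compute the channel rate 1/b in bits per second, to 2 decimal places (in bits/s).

5.24 bits/s

Choice component = 1035 − 160 = 875 ms over log₂(24) = 4.5850 bits.
b = 875 / 4.5850 = 190.841 ms/bit, so 1/b = 5.240 bits/s.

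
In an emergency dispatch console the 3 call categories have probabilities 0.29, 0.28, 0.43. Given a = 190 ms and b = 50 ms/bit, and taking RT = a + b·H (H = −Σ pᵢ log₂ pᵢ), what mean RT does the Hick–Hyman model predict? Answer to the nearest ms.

268 ms

H = 0.29·log₂(1/0.29) + 0.28·log₂(1/0.28) + 0.43·log₂(1/0.43) = 1.5557 bits.
RT = 190 + 50 × 1.5557 = 267.78 ms.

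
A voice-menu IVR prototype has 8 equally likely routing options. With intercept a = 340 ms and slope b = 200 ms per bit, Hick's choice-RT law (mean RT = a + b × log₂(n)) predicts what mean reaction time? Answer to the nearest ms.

log₂(8) = 3 bits, so RT = 340 + 200 × 3 ≈ 940.000 ms.

940 ms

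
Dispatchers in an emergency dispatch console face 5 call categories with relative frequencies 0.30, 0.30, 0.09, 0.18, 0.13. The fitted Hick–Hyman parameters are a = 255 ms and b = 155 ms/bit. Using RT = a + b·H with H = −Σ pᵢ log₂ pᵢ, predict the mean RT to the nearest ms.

593 ms

H = 0.30·log₂(1/0.30) + 0.30·log₂(1/0.30) + 0.09·log₂(1/0.09) + 0.18·log₂(1/0.18) + 0.13·log₂(1/0.13) = 2.1828 bits.
RT = 255 + 155 × 2.1828 = 593.33 ms.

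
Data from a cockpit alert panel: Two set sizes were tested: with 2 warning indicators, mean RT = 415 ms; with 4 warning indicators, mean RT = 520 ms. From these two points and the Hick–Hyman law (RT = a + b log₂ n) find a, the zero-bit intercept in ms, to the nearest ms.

310 ms

Slope: b = (520 − 415) / (log₂ 4 − log₂ 2) = 105/1.0000 = 105 ms/bit.
a = RT₁ − b·log₂ n₁ = 415 − 105 × 1 = 310.000 ms.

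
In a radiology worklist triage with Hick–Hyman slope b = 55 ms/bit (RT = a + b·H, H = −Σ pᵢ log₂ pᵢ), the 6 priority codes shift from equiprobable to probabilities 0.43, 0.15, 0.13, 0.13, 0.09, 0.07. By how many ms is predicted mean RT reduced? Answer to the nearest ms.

17 ms

The RT saving is b·ΔH. Equiprobable H₀ = log₂(6) = 2.5850 bits; with the given probabilities H = 2.2806 bits.
b·(H₀ − H) = 55 × (2.5850 − 2.2806) = 16.74 ms.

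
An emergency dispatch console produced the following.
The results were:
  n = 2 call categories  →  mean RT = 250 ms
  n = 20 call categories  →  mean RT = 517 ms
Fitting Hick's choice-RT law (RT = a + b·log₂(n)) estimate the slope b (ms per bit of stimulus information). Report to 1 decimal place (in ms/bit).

The slope on a log₂ axis is (517 − 250) / (4.3219 − 1) = 80.375 ms/bit.

80.4 ms/bit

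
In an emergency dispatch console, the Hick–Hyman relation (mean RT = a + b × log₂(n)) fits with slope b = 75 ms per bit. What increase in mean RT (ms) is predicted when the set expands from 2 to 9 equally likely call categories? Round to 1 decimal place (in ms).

The intercept a cancels: ΔRT = b·(log₂ n₂ − log₂ n₁) = b·log₂(n₂/n₁).
log₂(9) − log₂(2) = 3.1699 − 1 = 2.1699.
ΔRT = 75 × 2.1699 = 162.744 ms.

162.7 ms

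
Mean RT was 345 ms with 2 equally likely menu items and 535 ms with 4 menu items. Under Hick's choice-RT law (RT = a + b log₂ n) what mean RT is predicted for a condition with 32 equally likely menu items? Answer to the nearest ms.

1105 ms

RT is linear in log₂ n, so two points fix the line:
  b = (535 − 345) / (log₂ 4 − log₂ 2) = 190 / (2 − 1) = 190 ms/bit
  a = 345 − 190 × 1 = 155 ms
Then RT(32) = 155 + 190 × log₂ 32 = 155 + 190 × 5 ≈ 1105.000 ms.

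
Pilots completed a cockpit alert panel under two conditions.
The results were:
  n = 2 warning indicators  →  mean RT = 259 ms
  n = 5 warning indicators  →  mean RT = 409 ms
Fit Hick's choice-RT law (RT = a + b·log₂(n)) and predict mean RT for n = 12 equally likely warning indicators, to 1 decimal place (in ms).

Solve the two-equation system in a and b:
  b = (409 − 259) / (log₂ 5 − log₂ 2) = 150 / (2.3219 − 1) = 113.471 ms/bit
  a = 259 − 113.471 × 1 = 145.529 ms
Then RT(12) = 145.529 + 113.471 × log₂ 12 = 145.529 + 113.471 × 3.5850 ≈ 552.317 ms.

552.3 ms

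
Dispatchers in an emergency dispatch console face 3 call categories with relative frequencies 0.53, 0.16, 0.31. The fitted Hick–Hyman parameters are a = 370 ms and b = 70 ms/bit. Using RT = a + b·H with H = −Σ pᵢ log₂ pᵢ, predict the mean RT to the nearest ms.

470 ms

H = 0.53·log₂(1/0.53) + 0.16·log₂(1/0.16) + 0.31·log₂(1/0.31) = 1.4323 bits.
RT = 370 + 70 × 1.4323 = 470.26 ms.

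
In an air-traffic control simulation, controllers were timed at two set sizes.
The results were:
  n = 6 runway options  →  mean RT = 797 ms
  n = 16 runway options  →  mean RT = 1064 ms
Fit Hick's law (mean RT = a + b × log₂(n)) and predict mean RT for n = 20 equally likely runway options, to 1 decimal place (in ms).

1124.7 ms

With log₂ n on the abscissa the relation is linear; from the two conditions:
  b = (1064 − 797) / (log₂ 16 − log₂ 6) = 267 / (4 − 2.5850) = 188.688 ms/bit
  a = 797 − 188.688 × 2.5850 = 309.250 ms
Then RT(20) = 309.250 + 188.688 × log₂ 20 = 309.250 + 188.688 × 4.3219 ≈ 1124.744 ms.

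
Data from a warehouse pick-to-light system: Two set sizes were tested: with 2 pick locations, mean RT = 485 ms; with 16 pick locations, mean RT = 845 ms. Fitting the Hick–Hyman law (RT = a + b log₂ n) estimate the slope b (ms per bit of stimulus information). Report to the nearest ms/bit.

b = (RT₂ − RT₁)/(log₂ n₂ − log₂ n₁) = (845 − 485)/(4 − 1) = 120 ms/bit.

120 ms/bit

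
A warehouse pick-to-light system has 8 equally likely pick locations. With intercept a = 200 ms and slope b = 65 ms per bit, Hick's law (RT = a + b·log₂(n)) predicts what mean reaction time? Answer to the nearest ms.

log₂(8) = 3 bits, so RT = 200 + 65 × 3 ≈ 395.000 ms.

395 ms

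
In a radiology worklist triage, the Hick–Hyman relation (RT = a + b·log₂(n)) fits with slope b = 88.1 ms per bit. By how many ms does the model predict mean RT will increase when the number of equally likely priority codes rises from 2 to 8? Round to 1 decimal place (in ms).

176.2 ms

ΔRT = (a + b log₂ n₂) − (a + b log₂ n₁) = b·(log₂ n₂ − log₂ n₁).
log₂(8) − log₂(2) = log₂(8/2) = log₂(4) = 2.
ΔRT = 88.1 × 2.0000 = 176.200 ms.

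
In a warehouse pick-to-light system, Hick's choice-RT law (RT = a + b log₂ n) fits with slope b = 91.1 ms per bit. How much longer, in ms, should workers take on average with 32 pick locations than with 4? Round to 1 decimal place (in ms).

The intercept a cancels: ΔRT = b·(log₂ n₂ − log₂ n₁) = b·log₂(n₂/n₁).
log₂(32) − log₂(4) = log₂(32/4) = log₂(8) = 3.
ΔRT = 91.1 × 3.0000 = 273.300 ms.

273.3 ms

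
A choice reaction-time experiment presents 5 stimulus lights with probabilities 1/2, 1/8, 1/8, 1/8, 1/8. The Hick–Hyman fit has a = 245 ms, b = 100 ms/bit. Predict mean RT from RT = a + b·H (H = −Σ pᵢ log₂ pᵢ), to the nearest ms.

445 ms

Each term −pᵢ log₂ pᵢ: 0.5·1 + 0.125·3 + 0.125·3 + 0.125·3 + 0.125·3; summed, H = 2.000 bits.
Mean RT = a + bH = 245 + 100·2.000 = 445.00 ms.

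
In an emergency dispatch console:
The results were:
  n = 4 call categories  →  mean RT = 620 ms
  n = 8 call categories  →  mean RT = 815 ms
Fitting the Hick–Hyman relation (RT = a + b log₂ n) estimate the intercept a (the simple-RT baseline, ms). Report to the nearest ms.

230 ms

Slope: b = (815 − 620) / (log₂ 8 − log₂ 4) = 195/1.0000 = 195 ms/bit.
a = RT₁ − b·log₂ n₁ = 620 − 195 × 2 = 230.000 ms.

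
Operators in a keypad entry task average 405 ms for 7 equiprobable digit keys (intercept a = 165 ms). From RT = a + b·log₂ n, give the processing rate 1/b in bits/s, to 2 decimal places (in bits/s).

11.70 bits/s

b = (405 − 165)/log₂ 7 = 240/2.8074 = 85.490 ms per bit = 0.08549 s/bit; the reciprocal is 11.697 bits/s.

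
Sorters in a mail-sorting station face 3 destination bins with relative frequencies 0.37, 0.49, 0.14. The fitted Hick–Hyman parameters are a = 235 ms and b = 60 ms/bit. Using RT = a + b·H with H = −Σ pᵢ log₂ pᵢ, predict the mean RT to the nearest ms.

H = 0.37·log₂(1/0.37) + 0.49·log₂(1/0.49) + 0.14·log₂(1/0.14) = 1.4321 bits.
RT = 235 + 60 × 1.4321 = 320.93 ms.

321 ms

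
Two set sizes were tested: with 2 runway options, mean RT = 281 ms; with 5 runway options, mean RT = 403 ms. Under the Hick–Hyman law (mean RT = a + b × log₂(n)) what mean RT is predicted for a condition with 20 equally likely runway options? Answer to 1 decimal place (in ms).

Fit slope and intercept:
  b = (403 − 281) / (log₂ 5 − log₂ 2) = 122 / (2.3219 − 1) = 92.289 ms/bit
  a = 281 − 92.289 × 1 = 188.711 ms
Then RT(20) = 188.711 + 92.289 × log₂ 20 = 188.711 + 92.289 × 4.3219 ≈ 587.579 ms.

587.6 ms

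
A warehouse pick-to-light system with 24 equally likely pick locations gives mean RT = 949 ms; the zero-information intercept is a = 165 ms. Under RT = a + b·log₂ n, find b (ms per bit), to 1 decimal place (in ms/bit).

171.0 ms/bit

24 alternatives carry log₂ 24 = 4.5850 bits; the choice cost is 949 − 165 = 784 ms, so b = 784/4.5850 = 170.994 ms/bit.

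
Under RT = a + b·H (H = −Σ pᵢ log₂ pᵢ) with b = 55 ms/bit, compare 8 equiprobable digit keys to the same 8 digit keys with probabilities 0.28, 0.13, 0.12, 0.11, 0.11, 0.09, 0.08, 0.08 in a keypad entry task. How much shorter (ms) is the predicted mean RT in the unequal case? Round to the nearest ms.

The RT saving is b·ΔH. Equiprobable H₀ = log₂(8) = 3.0000 bits; with the given probabilities H = 2.8602 bits.
b·(H₀ − H) = 55 × (3.0000 − 2.8602) = 7.69 ms.

8 ms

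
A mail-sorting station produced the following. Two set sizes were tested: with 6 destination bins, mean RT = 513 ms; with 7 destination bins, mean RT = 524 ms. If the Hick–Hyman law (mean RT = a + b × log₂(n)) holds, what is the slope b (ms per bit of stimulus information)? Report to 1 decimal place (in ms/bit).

Slope: b = (524 − 513) / (log₂ 7 − log₂ 6) = 11/0.2224 = 49.462 ms/bit.

49.5 ms/bit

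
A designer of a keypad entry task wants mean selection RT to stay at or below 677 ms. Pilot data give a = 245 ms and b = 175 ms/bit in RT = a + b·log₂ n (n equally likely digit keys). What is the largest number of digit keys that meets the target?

5

Set 245 + 175·log₂ n ≤ 677 → log₂ n ≤ (677 − 245)/175 = 2.4686.
So n ≤ 2^2.4686 = 5.535; the largest integer n is 5.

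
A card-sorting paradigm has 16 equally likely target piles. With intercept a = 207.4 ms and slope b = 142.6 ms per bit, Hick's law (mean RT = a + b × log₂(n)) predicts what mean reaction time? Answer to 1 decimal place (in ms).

777.8 ms

log₂(16) = 4 bits, so RT = 207.4 + 142.6 × 4 ≈ 777.800 ms.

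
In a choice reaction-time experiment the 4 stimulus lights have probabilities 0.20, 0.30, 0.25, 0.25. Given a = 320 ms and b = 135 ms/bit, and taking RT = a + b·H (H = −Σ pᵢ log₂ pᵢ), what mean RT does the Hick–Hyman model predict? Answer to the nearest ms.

H = 0.20·log₂(1/0.20) + 0.30·log₂(1/0.30) + 0.25·log₂(1/0.25) + 0.25·log₂(1/0.25) = 1.9855 bits.
RT = 320 + 135 × 1.9855 = 588.04 ms.

588 ms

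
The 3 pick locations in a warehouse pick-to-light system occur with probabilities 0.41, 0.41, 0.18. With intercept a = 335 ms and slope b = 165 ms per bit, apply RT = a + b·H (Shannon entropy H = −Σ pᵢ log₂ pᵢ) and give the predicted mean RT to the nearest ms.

583 ms

Entropy contributions −pᵢ log₂ pᵢ: 0.5274, 0.5274, 0.4453; sum H = 1.5001 bits.
RT = a + bH = 335 + 165·1.5001 = 582.51 ms.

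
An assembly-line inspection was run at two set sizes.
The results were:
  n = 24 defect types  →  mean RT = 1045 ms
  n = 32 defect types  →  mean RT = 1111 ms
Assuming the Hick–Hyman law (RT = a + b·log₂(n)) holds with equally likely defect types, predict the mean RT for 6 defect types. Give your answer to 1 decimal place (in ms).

727.0 ms

With log₂ n on the abscissa the relation is linear; from the two conditions:
  b = (1111 − 1045) / (log₂ 32 − log₂ 24) = 66 / (5 − 4.5850) = 159.022 ms/bit
  a = 1045 − 159.022 × 4.5850 = 315.891 ms
Then RT(6) = 315.891 + 159.022 × log₂ 6 = 315.891 + 159.022 × 2.5850 ≈ 726.956 ms.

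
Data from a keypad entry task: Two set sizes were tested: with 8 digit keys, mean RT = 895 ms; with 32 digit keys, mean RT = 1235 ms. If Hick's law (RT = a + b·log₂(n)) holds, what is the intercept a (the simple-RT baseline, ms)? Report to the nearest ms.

385 ms

b = (RT₂ − RT₁)/(log₂ n₂ − log₂ n₁) = (1235 − 895)/(5 − 3) = 170 ms/bit.
a = RT₁ − b·log₂ n₁ = 895 − 170 × 3 = 385.000 ms.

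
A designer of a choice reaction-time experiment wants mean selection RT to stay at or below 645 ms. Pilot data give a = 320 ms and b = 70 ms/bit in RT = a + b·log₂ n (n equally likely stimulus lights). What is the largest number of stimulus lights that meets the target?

24

Information budget: (645 − 320)/70 = 4.6429 bits, so n ≤ 2^4.6429 = 24.983 → at most 24.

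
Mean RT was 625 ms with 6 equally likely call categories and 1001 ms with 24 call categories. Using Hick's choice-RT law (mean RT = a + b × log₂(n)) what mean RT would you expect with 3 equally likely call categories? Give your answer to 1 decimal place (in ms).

437.0 ms

With log₂ n on the abscissa the relation is linear; from the two conditions:
  b = (1001 − 625) / (log₂ 24 − log₂ 6) = 376 / (4.5850 − 2.5850) = 188.000 ms/bit
  a = 625 − 188.000 × 2.5850 = 139.027 ms
Then RT(3) = 139.027 + 188.000 × log₂ 3 = 139.027 + 188.000 × 1.5850 ≈ 437.000 ms.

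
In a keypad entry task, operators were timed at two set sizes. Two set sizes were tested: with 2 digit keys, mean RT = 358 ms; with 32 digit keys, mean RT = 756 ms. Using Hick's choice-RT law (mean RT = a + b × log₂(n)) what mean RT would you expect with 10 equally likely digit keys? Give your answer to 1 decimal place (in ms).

589.0 ms

RT is linear in log₂ n, so two points fix the line:
  b = (756 − 358) / (log₂ 32 − log₂ 2) = 398 / (5 − 1) = 99.500 ms/bit
  a = 358 − 99.500 × 1 = 258.500 ms
Then RT(10) = 258.500 + 99.500 × log₂ 10 = 258.500 + 99.500 × 3.3219 ≈ 589.032 ms.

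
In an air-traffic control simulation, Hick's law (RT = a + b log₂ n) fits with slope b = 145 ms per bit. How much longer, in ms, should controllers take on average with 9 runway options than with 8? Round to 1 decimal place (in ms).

24.6 ms

ΔRT = (a + b log₂ n₂) − (a + b log₂ n₁) = b·(log₂ n₂ − log₂ n₁).
log₂(9) − log₂(8) = 3.1699 − 3 = 0.1699.
ΔRT = 145 × 0.1699 = 24.639 ms.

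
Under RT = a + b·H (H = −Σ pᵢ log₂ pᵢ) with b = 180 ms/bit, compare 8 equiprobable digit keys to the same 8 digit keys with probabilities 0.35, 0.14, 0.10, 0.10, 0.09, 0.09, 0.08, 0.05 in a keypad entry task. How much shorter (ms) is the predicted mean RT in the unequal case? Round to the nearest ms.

50 ms

The RT saving is b·ΔH. Equiprobable H₀ = log₂(8) = 3.0000 bits; with the given probabilities H = 2.7245 bits.
b·(H₀ − H) = 180 × (3.0000 − 2.7245) = 49.59 ms.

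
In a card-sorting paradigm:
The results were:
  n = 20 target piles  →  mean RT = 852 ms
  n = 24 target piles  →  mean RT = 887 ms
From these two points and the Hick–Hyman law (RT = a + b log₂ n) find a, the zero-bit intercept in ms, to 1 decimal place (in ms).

276.9 ms

The slope on a log₂ axis is (887 − 852) / (4.5850 − 4.3219) = 133.062 ms/bit.
a = RT₁ − b·log₂ n₁ = 852 − 133.062 × 4.3219 = 276.914 ms.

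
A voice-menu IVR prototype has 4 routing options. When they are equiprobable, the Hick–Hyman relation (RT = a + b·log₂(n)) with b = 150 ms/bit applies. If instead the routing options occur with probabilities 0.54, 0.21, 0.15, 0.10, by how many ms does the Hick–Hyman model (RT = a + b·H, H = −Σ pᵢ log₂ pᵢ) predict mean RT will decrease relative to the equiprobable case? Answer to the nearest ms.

46 ms

The RT saving is b·ΔH. Equiprobable H₀ = log₂(4) = 2.0000 bits; with the given probabilities H = 1.6956 bits.
b·(H₀ − H) = 150 × (2.0000 − 1.6956) = 45.66 ms.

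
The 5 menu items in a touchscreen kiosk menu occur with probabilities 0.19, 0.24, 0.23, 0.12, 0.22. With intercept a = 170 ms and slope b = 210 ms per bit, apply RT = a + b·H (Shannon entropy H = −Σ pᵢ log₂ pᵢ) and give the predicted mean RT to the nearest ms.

Entropy contributions −pᵢ log₂ pᵢ: 0.4552, 0.4941, 0.4877, 0.3671, 0.4806; sum H = 2.2847 bits.
RT = a + bH = 170 + 210·2.2847 = 649.78 ms.

650 ms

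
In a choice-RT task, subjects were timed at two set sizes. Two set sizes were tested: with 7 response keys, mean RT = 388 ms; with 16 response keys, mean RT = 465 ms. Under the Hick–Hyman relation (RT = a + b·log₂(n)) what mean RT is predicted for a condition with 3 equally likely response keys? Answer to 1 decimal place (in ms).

309.1 ms

Solve the two-equation system in a and b:
  b = (465 − 388) / (log₂ 16 − log₂ 7) = 77 / (4 − 2.8074) = 64.562 ms/bit
  a = 388 − 64.562 × 2.8074 = 206.750 ms
Then RT(3) = 206.750 + 64.562 × log₂ 3 = 206.750 + 64.562 × 1.5850 ≈ 309.079 ms.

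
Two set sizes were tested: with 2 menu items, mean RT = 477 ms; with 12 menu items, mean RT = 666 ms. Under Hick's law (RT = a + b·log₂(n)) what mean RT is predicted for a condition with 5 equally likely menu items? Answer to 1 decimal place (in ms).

573.7 ms

Fit slope and intercept:
  b = (666 − 477) / (log₂ 12 − log₂ 2) = 189 / (3.5850 − 1) = 73.115 ms/bit
  a = 477 − 73.115 × 1 = 403.885 ms
Then RT(5) = 403.885 + 73.115 × log₂ 5 = 403.885 + 73.115 × 2.3219 ≈ 573.653 ms.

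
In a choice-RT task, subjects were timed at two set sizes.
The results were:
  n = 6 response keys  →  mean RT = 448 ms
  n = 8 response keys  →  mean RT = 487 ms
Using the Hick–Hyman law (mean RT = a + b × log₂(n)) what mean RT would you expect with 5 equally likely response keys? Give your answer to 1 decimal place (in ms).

423.3 ms

Solve the two-equation system in a and b:
  b = (487 − 448) / (log₂ 8 − log₂ 6) = 39 / (3 − 2.5850) = 93.967 ms/bit
  a = 448 − 93.967 × 2.5850 = 205.098 ms
Then RT(5) = 205.098 + 93.967 × log₂ 5 = 205.098 + 93.967 × 2.3219 ≈ 423.283 ms.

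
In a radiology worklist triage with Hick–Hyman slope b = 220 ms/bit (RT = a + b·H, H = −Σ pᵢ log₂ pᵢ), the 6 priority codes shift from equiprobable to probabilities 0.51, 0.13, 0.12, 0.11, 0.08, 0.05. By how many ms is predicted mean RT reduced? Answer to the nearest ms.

Equiprobable entropy H₀ = log₂ 6 = 2.5850 bits.
Skewed entropy H = −Σ pᵢ log₂ pᵢ = 2.1030 bits.
ΔRT = b·(H₀ − H) = 220 × 0.4819 = 106.02 ms.

106 ms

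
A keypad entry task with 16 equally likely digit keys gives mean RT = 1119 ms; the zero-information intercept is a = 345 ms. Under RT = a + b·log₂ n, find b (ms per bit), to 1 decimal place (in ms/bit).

log₂(16) = 4 bits.
b = (RT − a)/log₂ n = (1119 − 345) / 4 = 193.500 ms/bit.

193.5 ms/bit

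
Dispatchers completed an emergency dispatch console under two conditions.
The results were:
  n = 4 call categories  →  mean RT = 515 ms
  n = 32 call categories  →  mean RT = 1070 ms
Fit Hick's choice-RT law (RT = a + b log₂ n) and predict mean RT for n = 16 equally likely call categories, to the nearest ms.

Fit slope and intercept:
  b = (1070 − 515) / (log₂ 32 − log₂ 4) = 555 / (5 − 2) = 185 ms/bit
  a = 515 − 185 × 2 = 145 ms
Then RT(16) = 145 + 185 × log₂ 16 = 145 + 185 × 4 ≈ 885.000 ms.

885 ms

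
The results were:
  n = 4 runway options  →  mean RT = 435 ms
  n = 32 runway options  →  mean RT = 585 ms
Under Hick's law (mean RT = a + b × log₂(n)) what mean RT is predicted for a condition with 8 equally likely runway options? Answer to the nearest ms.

485 ms

Solve the two-equation system in a and b:
  b = (585 − 435) / (log₂ 32 − log₂ 4) = 150 / (5 − 2) = 50 ms/bit
  a = 435 − 50 × 2 = 335 ms
Then RT(8) = 335 + 50 × log₂ 8 = 335 + 50 × 3 ≈ 485.000 ms.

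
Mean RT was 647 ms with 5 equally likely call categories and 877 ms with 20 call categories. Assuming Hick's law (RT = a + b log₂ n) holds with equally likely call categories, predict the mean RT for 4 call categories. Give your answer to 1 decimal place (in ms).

610.0 ms

RT is linear in log₂ n, so two points fix the line:
  b = (877 − 647) / (log₂ 20 − log₂ 5) = 230 / (4.3219 − 2.3219) = 115.000 ms/bit
  a = 647 − 115.000 × 2.3219 = 379.978 ms
Then RT(4) = 379.978 + 115.000 × log₂ 4 = 379.978 + 115.000 × 2 ≈ 609.978 ms.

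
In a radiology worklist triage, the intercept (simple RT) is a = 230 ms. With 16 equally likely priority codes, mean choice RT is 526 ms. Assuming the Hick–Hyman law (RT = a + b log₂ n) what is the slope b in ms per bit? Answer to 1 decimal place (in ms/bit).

74.0 ms/bit

b = (526 − 230) / log₂(16) = 296 / 4 = 74.000 ms/bit.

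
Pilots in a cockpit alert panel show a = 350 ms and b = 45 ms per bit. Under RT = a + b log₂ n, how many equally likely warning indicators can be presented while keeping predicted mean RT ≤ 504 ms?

10

45·log₂ n ≤ 504 − 350 = 154, giving log₂ n ≤ 3.4222 and n ≤ 10.720. The largest whole number is 10.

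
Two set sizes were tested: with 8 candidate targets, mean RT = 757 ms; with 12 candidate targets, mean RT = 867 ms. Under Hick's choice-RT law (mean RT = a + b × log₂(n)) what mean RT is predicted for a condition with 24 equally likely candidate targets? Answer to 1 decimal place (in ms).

Solve the two-equation system in a and b:
  b = (867 − 757) / (log₂ 12 − log₂ 8) = 110 / (3.5850 − 3) = 188.046 ms/bit
  a = 757 − 188.046 × 3 = 192.861 ms
Then RT(24) = 192.861 + 188.046 × log₂ 24 = 192.861 + 188.046 × 4.5850 ≈ 1055.046 ms.

1055.0 ms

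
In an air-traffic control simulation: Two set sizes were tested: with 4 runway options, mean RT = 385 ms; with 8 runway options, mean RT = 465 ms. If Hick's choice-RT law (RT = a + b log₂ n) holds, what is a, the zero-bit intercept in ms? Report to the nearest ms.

b = (RT₂ − RT₁)/(log₂ n₂ − log₂ n₁) = (465 − 385)/(3 − 2) = 80 ms/bit.
a = RT₁ − b·log₂ n₁ = 385 − 80 × 2 = 225.000 ms.

225 ms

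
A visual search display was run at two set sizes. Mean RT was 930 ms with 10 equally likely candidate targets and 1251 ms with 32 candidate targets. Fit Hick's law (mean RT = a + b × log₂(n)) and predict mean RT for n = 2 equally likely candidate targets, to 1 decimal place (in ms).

485.8 ms

Fit slope and intercept:
  b = (1251 − 930) / (log₂ 32 − log₂ 10) = 321 / (5 − 3.3219) = 191.291 ms/bit
  a = 930 − 191.291 × 3.3219 = 294.545 ms
Then RT(2) = 294.545 + 191.291 × log₂ 2 = 294.545 + 191.291 × 1 ≈ 485.836 ms.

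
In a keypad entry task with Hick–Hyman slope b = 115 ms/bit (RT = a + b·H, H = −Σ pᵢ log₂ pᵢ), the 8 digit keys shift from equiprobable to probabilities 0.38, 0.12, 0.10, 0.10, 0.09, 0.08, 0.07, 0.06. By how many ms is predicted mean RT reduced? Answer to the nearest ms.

The RT saving is b·ΔH. Equiprobable H₀ = log₂(8) = 3.0000 bits; with the given probabilities H = 2.6782 bits.
b·(H₀ − H) = 115 × (3.0000 − 2.6782) = 37.01 ms.

37 ms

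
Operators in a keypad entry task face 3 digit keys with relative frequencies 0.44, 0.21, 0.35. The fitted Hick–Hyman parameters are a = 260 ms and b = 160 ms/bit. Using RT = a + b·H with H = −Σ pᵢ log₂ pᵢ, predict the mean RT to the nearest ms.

Entropy contributions −pᵢ log₂ pᵢ: 0.5211, 0.4728, 0.5301; sum H = 1.5241 bits.
RT = a + bH = 260 + 160·1.5241 = 503.85 ms.

504 ms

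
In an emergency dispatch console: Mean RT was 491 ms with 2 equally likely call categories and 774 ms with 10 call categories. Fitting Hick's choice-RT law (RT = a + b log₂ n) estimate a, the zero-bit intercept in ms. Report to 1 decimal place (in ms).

Slope: b = (774 − 491) / (log₂ 10 − log₂ 2) = 283/2.3219 = 121.881 ms/bit.
Intercept: a = 491 − 121.881·log₂(2) = 369.119 ms.

369.1 ms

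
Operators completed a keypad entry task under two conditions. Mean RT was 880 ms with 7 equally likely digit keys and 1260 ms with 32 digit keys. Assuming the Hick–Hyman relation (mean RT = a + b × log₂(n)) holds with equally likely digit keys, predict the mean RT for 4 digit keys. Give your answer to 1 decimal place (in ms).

With log₂ n on the abscissa the relation is linear; from the two conditions:
  b = (1260 − 880) / (log₂ 32 − log₂ 7) = 380 / (5 − 2.8074) = 173.307 ms/bit
  a = 880 − 173.307 × 2.8074 = 393.467 ms
Then RT(4) = 393.467 + 173.307 × log₂ 4 = 393.467 + 173.307 × 2 ≈ 740.080 ms.

740.1 ms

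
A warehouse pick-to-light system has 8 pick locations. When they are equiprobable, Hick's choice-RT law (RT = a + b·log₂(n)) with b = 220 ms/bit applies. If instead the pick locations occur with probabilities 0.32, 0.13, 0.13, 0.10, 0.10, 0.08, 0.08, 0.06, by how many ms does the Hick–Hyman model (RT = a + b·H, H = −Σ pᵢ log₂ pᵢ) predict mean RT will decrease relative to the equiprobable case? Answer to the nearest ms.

Equiprobable entropy H₀ = log₂ 8 = 3.0000 bits.
Skewed entropy H = −Σ pᵢ log₂ pᵢ = 2.7823 bits.
ΔRT = b·(H₀ − H) = 220 × 0.2177 = 47.90 ms.

48 ms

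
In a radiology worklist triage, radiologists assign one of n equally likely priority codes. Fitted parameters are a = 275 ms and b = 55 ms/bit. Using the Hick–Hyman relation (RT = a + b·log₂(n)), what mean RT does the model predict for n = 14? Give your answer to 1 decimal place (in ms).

log₂(14) = 3.8074 bits, so RT = 275 + 55 × 3.8074 ≈ 484.405 ms.

484.4 ms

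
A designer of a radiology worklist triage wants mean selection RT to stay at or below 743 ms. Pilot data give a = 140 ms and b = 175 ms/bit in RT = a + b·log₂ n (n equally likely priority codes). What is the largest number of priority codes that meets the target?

175·log₂ n ≤ 743 − 140 = 603, giving log₂ n ≤ 3.4457 and n ≤ 10.896. The largest whole number is 10.

10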